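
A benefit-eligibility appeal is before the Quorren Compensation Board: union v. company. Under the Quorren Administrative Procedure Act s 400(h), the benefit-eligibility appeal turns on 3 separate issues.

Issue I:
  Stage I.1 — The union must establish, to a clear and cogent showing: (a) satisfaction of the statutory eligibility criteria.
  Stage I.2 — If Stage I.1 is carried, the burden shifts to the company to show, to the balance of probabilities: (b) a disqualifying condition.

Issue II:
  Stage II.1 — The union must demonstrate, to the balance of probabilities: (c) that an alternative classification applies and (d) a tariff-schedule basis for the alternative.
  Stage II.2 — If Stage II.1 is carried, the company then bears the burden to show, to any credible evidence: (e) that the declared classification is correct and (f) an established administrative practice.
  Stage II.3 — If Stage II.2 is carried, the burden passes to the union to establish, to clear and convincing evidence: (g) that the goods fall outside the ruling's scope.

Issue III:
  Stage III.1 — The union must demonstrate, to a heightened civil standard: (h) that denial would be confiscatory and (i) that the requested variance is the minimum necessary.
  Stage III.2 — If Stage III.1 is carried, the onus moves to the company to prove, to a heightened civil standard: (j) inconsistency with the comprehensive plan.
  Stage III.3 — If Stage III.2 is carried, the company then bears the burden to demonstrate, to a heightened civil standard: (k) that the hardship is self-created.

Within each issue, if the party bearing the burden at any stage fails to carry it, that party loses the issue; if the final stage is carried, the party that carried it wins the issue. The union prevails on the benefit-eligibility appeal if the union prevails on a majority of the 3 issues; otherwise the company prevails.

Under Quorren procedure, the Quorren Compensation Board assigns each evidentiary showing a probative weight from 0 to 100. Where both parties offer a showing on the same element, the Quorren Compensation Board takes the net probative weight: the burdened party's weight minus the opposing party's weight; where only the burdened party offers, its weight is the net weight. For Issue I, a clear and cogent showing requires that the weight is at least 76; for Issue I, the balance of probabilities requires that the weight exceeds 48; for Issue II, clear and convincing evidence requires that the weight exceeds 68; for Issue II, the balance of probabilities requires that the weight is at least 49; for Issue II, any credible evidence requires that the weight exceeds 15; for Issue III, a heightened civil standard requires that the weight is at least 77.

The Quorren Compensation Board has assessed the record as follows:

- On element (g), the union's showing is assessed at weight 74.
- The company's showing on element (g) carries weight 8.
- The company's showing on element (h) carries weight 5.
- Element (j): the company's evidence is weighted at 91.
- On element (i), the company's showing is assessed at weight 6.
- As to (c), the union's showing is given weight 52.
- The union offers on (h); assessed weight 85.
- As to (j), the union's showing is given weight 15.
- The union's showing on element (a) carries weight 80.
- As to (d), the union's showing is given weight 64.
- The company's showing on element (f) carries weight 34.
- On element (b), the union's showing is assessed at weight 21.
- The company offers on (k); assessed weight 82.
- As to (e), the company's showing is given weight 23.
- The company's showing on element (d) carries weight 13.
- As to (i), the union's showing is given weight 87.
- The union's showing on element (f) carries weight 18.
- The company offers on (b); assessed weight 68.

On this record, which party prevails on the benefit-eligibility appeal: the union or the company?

— Issue I —
Stage I.1 (union, a clear and cogent showing, weight is at least 76): (a) 80 ≥ 76 — meets.
  Stage I.1 is satisfied; the onus moves to the company.
Stage I.2 (company, the balance of probabilities, weight exceeds 48): (b) net 68−21=47 ≤ 48 — fails.
  The company does not carry Stage I.2.
The union prevails on this issue.
— Issue II —
At Stage II.1 the union must meet the balance of probabilities (weight is at least 49): on (c) the weight is 52, ≥ 49, so (c) meets the standard; on (d) the weight is 64 less the opposing 13 gives net 51, ≥ 49, so (d) meets the standard.
  All elements met. The burden passes to the company.
At Stage II.2 the company must meet any credible evidence (weight exceeds 15): on (e) the weight is 23, which does exceed 15, so (e) meets the standard; on (f) the weight is 34 less the opposing 18 gives net 16, > 15, so (f) meets the standard.
  Stage II.2 carried; the burden shifts to the union.
At Stage II.3 the union must meet clear and convincing evidence (weight exceeds 68): on (g) the weight is 74 less the opposing 8 gives net 66, which does not exceed 68, so (g) does not meet the standard.
  The union does not carry Stage II.3.
So the company prevails on this issue.
— Issue III —
At Stage III.1 the union must meet a heightened civil standard (weight is at least 77): on (h) the weight is 85 less the opposing 5 gives net 80, which does reach 77, so (h) meets the standard; on (i) the weight is 87 less the opposing 6 gives net 81, which does reach 77, so (i) meets the standard.
  The union carries Stage III.1; the company now bears the burden.
At Stage III.2 the company must meet a heightened civil standard (weight is at least 77): on (j) the weight is 91 less the opposing 15 gives net 76, which does not reach 77, so (j) does not meet the standard.
  The company does not carry Stage III.2.
So the union prevails on this issue.
Per-issue: Issue I → union; Issue II → company; Issue III → union. The union must prevail on a majority of issues; overall, the union prevails.

union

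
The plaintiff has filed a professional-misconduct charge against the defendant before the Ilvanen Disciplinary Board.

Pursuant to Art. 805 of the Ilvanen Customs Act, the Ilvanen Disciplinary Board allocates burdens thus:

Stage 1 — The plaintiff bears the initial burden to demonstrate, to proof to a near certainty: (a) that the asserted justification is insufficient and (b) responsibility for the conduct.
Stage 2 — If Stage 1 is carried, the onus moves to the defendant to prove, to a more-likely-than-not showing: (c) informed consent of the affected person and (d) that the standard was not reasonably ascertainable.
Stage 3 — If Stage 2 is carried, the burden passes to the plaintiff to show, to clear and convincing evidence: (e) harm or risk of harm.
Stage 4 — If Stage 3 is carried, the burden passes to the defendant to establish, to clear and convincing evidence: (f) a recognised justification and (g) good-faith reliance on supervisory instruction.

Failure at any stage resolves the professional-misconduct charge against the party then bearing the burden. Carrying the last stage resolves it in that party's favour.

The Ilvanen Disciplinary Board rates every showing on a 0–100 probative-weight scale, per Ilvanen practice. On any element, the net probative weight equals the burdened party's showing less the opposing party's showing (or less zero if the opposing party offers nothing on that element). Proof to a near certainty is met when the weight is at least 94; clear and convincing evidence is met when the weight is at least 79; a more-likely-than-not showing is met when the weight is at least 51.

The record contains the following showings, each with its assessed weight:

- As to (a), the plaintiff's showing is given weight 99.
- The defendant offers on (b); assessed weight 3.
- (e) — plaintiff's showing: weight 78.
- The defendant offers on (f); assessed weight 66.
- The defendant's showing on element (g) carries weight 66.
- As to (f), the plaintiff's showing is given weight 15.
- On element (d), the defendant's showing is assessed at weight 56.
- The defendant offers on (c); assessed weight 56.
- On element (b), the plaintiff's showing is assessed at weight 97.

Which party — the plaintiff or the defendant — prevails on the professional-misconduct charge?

Stage 1 — burden on plaintiff; standard: proof to a near certainty (weight is at least 94).
    (a): 99 ≥ 94 [met]
    (b): 97 − 3 = 94 ≥ 94 [met]
  Stage 1 is satisfied; the onus moves to the defendant.
Stage 2 — burden on defendant; standard: a more-likely-than-not showing (weight is at least 51).
    (c): 56 ≥ 51 [met]
    (d): 56 ≥ 51 [met]
  Stage 2 carried; the burden shifts to the plaintiff.
Stage 3 — burden on plaintiff; standard: clear and convincing evidence (weight is at least 79).
    (e): 78 < 79 [not met]
  The plaintiff does not carry Stage 3.
The defendant prevails.

defendant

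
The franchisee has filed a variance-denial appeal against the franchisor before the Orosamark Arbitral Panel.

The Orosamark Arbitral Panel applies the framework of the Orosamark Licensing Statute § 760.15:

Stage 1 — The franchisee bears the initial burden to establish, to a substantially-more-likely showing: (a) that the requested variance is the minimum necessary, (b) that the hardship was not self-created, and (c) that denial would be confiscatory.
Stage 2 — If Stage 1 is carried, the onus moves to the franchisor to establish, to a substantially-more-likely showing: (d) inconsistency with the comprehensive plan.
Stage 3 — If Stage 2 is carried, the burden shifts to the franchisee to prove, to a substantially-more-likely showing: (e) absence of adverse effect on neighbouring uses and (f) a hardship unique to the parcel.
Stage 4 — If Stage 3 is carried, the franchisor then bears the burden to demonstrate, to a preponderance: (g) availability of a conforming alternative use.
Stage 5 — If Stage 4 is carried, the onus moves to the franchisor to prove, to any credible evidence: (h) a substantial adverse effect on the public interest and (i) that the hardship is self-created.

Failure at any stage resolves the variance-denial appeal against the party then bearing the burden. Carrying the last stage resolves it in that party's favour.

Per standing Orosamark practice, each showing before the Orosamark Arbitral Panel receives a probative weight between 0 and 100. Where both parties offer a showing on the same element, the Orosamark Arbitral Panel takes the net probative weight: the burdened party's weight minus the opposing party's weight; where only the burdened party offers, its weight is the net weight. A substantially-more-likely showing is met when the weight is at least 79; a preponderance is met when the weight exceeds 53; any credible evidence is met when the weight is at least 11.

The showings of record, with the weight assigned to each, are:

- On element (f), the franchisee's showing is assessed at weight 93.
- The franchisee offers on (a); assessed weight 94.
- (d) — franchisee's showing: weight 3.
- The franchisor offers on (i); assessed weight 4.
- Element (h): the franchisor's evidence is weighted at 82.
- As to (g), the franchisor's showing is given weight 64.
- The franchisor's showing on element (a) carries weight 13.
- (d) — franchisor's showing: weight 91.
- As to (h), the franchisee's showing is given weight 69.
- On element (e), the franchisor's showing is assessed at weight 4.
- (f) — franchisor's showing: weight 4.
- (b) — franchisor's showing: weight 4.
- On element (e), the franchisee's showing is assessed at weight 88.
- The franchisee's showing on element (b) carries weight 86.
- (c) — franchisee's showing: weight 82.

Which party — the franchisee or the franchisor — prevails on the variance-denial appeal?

franchisee

Stage 1 (franchisee, a substantially-more-likely showing, weight is at least 79): (a) net 94−13=81 ≥ 79 — meets; (b) net 86−4=82 ≥ 79 — meets; (c) 82 ≥ 79 — meets.
  All elements met. The burden passes to the franchisor.
Stage 2 (franchisor, a substantially-more-likely showing, weight is at least 79): (d) net 91−3=88 ≥ 79 — meets.
  All elements met. The burden passes to the franchisee.
Stage 3 (franchisee, a substantially-more-likely showing, weight is at least 79): (e) net 88−4=84 ≥ 79 — meets; (f) net 93−4=89 ≥ 79 — meets.
  All elements met. The burden passes to the franchisor.
Stage 4 (franchisor, a preponderance, weight exceeds 53): (g) 64 > 53 — meets.
  All elements met. The franchisor retains the burden for Stage 5.
Stage 5 (franchisor, any credible evidence, weight is at least 11): (h) net 82−69=13 ≥ 11 — meets; (i) 4 < 11 — fails.
  Stage 5 not carried; the franchisor fails its burden.
So the franchisee prevails.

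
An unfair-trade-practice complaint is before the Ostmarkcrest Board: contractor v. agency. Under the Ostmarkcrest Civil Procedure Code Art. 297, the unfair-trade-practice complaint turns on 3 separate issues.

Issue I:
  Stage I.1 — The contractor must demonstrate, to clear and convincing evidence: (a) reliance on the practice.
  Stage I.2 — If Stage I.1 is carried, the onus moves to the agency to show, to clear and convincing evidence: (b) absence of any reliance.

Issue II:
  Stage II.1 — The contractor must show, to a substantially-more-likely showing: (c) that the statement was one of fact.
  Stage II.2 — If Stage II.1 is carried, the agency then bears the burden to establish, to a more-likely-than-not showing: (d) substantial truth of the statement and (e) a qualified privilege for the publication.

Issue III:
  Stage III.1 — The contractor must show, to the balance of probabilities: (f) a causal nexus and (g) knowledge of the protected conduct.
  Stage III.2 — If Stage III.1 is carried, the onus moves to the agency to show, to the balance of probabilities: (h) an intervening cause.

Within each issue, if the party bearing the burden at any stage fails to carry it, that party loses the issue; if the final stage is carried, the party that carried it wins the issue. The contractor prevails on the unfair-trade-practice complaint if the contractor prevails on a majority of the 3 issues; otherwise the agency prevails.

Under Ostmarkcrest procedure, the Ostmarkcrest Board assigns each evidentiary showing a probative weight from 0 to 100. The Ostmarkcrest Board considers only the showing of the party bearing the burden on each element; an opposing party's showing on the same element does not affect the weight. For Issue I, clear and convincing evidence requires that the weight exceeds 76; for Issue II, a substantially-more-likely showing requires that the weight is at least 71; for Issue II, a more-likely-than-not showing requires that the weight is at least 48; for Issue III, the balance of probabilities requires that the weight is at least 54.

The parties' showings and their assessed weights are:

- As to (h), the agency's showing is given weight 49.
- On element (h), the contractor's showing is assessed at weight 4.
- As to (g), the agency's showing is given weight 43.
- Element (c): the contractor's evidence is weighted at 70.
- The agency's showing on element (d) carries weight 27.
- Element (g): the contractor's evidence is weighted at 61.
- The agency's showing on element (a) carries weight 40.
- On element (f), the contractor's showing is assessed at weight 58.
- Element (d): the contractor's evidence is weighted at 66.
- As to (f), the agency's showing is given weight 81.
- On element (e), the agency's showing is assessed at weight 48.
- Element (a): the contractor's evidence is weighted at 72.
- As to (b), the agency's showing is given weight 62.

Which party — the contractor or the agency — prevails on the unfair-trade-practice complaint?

agency

— Issue I —
Stage I.1 — burden on contractor; standard: clear and convincing evidence (weight exceeds 76).
    (a): 72 (agency's 40 disregarded) ≤ 76 [not met]
  The contractor does not carry Stage I.1.
So the agency prevails on this issue.
— Issue II —
Stage II.1 — burden on contractor; standard: a substantially-more-likely showing (weight is at least 71).
    (c): 70 < 71 [not met]
  The contractor does not carry Stage II.1.
So the agency prevails on this issue.
— Issue III —
Stage III.1 — burden on contractor; standard: the balance of probabilities (weight is at least 54).
    (f): 58 (agency's 81 disregarded) ≥ 54 [met]
    (g): 61 (agency's 43 disregarded) ≥ 54 [met]
  Stage III.1 is satisfied; the onus moves to the agency.
Stage III.2 — burden on agency; standard: the balance of probabilities (weight is at least 54).
    (h): 49 (contractor's 4 disregarded) < 54 [not met]
  Stage III.2 not carried; the agency fails its burden.
So the contractor prevails on this issue.
Per-issue: Issue I → agency; Issue II → agency; Issue III → contractor. The contractor must prevail on a majority of issues; overall, the agency prevails.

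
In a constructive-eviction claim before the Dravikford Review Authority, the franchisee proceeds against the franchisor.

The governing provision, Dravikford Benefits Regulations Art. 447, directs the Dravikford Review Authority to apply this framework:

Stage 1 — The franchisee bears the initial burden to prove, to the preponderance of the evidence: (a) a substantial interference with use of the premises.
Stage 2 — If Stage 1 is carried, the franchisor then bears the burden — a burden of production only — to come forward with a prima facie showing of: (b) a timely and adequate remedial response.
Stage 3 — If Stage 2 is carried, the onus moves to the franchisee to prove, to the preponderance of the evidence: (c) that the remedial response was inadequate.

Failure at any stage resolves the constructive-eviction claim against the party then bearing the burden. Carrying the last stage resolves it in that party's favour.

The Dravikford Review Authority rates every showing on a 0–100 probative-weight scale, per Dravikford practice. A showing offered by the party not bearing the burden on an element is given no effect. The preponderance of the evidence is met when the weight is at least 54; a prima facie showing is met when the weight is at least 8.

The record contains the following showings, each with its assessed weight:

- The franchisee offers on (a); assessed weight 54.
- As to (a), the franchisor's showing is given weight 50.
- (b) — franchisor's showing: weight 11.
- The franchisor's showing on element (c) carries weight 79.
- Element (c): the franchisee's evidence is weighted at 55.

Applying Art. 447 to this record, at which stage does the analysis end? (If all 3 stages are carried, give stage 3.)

stage 3

Stage 1 (franchisee, the preponderance of the evidence, weight is at least 54): (a) 54 (franchisor's 50 disregarded) ≥ 54 — meets.
  Stage 1 carried; the burden shifts to the franchisor.
Stage 2 (franchisor, a prima facie showing, weight is at least 8): (b) 11 ≥ 8 — meets.
  All elements met. The burden passes to the franchisee.
Stage 3 (franchisee, the preponderance of the evidence, weight is at least 54): (c) 55 (franchisor's 79 disregarded) ≥ 54 — meets.
  All elements met at the final stage.
With every stage satisfied, the franchisee prevails.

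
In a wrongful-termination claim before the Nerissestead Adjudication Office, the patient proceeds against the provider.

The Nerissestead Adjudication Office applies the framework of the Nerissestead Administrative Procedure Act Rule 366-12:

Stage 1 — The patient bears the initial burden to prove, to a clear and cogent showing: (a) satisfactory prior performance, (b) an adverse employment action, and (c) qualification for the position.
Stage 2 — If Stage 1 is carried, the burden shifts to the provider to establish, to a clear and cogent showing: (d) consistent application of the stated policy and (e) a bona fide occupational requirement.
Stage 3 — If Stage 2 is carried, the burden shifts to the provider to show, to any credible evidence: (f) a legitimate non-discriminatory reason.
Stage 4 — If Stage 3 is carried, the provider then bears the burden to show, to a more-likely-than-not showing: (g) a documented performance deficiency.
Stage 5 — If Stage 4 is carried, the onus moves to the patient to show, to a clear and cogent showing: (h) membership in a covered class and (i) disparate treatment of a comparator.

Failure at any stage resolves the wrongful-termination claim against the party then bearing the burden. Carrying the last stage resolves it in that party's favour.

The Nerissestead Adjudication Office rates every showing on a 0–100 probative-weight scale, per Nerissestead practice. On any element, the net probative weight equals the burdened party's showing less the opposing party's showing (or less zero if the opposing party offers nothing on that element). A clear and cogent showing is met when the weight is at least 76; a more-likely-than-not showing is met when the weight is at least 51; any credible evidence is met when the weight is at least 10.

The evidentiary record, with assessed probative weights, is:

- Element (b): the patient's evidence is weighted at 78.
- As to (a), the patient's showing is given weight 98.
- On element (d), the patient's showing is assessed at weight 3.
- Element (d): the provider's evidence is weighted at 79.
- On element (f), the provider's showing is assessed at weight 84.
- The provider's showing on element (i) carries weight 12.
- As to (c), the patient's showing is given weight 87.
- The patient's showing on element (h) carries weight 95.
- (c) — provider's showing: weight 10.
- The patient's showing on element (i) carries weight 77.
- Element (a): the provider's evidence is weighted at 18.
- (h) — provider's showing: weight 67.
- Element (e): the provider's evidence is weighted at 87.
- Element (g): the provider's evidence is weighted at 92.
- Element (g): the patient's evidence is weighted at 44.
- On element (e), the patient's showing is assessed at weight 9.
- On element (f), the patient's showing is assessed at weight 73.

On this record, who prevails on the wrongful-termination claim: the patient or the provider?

patient

Stage 1 (patient, a clear and cogent showing, weight is at least 76): (a) net 98−18=80 ≥ 76 — meets; (b) 78 ≥ 76 — meets; (c) net 87−10=77 ≥ 76 — meets.
  Stage 1 carried; the burden shifts to the provider.
Stage 2 (provider, a clear and cogent showing, weight is at least 76): (d) net 79−3=76 ≥ 76 — meets; (e) net 87−9=78 ≥ 76 — meets.
  All elements met. The provider retains the burden for Stage 3.
Stage 3 (provider, any credible evidence, weight is at least 10): (f) net 84−73=11 ≥ 10 — meets.
  All elements met. The provider retains the burden for Stage 4.
Stage 4 (provider, a more-likely-than-not showing, weight is at least 51): (g) net 92−44=48 < 51 — fails.
  Stage 4 not carried; the provider fails its burden.
So the patient prevails.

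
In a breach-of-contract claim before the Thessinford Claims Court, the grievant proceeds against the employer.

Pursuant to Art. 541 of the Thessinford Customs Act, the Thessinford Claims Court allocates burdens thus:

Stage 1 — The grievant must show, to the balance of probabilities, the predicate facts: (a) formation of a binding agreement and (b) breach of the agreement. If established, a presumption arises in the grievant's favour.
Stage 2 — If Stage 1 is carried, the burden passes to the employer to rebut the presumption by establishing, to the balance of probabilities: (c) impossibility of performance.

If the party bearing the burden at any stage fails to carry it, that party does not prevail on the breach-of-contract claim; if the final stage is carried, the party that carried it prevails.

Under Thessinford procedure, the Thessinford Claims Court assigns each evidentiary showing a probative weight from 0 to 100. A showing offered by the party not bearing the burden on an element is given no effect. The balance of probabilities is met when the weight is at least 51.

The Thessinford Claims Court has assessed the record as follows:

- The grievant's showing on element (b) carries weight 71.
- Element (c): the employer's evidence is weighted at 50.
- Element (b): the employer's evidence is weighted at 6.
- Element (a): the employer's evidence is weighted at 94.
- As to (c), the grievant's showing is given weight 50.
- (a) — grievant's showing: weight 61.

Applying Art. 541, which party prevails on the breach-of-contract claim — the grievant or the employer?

Stage 1 — burden on grievant; standard: the balance of probabilities (weight is at least 51).
    (a): 61 (employer's 94 disregarded) ≥ 51 [met]
    (b): 71 (employer's 6 disregarded) ≥ 51 [met]
  Stage 1 carried; the burden shifts to the employer.
Stage 2 — burden on employer; standard: the balance of probabilities (weight is at least 51).
    (c): 50 (grievant's 50 disregarded) < 51 [not met]
  Not every element is met, so the employer fails to carry Stage 2.
The grievant prevails.

grievant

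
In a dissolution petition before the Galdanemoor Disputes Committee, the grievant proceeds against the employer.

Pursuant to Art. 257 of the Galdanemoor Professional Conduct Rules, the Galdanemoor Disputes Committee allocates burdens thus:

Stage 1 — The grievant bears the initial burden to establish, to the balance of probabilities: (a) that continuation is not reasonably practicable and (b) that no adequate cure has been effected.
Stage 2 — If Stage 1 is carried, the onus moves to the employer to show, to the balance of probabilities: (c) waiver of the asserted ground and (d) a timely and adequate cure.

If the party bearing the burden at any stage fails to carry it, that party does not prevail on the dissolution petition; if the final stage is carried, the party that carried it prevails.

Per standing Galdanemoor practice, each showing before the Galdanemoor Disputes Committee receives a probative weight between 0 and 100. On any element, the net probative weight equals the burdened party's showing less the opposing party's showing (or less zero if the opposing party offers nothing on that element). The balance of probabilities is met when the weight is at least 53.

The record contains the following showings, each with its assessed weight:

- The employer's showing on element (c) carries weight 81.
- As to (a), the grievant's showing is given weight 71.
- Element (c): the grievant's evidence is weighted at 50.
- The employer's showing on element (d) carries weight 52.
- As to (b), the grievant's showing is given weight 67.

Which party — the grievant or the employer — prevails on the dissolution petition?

Stage 1 — burden on grievant; standard: the balance of probabilities (weight is at least 53).
    (a): 71 ≥ 53 [met]
    (b): 67 ≥ 53 [met]
  Stage 1 carried; the burden shifts to the employer.
Stage 2 — burden on employer; standard: the balance of probabilities (weight is at least 53).
    (c): 81 − 50 = 31 < 53 [not met]
    (d): 52 < 53 [not met]
  Not every element is met, so the employer fails to carry Stage 2.
The analysis ends at Stage 2; the grievant prevails.

grievant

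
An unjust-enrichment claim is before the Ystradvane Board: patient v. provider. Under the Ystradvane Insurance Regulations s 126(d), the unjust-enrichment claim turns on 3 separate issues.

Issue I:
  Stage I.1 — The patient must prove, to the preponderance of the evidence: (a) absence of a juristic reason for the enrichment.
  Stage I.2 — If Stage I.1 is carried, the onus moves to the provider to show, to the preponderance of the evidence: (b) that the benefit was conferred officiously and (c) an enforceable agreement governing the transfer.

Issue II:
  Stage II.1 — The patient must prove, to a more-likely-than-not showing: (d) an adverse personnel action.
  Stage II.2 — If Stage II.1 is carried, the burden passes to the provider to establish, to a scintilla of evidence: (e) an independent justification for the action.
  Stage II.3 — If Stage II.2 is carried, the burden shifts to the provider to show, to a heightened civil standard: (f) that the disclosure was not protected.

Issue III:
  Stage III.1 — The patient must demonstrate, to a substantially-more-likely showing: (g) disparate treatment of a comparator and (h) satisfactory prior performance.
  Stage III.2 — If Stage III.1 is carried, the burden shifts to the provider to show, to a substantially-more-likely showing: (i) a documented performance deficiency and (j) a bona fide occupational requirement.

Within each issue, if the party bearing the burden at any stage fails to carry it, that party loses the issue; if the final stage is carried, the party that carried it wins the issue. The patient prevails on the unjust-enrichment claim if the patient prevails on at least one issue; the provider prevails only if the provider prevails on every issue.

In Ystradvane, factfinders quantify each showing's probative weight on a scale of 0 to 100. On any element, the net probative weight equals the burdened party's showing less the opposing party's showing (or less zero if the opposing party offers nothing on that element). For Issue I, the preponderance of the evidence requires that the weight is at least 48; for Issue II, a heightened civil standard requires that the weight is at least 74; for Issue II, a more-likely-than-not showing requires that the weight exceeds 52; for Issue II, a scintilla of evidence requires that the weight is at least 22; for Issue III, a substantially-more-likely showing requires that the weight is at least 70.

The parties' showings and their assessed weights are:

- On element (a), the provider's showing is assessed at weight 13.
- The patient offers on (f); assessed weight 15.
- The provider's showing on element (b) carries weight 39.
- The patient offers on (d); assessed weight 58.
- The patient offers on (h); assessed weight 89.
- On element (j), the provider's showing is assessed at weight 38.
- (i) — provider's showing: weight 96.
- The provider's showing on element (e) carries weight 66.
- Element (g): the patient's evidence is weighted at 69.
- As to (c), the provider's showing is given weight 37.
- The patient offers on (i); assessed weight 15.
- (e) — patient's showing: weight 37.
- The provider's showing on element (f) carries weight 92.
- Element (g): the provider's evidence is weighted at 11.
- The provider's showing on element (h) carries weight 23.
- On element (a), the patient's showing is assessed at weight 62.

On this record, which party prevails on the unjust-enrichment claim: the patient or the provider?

patient

— Issue I —
Stage I.1 — burden on patient; standard: the preponderance of the evidence (weight is at least 48).
    (a): 62 − 13 = 49 ≥ 48 [met]
  All elements met. The burden passes to the provider.
Stage I.2 — burden on provider; standard: the preponderance of the evidence (weight is at least 48).
    (b): 39 < 48 [not met]
    (c): 37 < 48 [not met]
  Stage I.2 not carried; the provider fails its burden.
The patient prevails on this issue.
— Issue II —
At Stage II.1 the patient must meet a more-likely-than-not showing (weight exceeds 52): on (d) the weight is 58, > 52, so (d) meets the standard.
  All elements met. The burden passes to the provider.
At Stage II.2 the provider must meet a scintilla of evidence (weight is at least 22): on (e) the weight is 66 less the opposing 37 gives net 29, ≥ 22, so (e) meets the standard.
  All elements met. The provider retains the burden for Stage II.3.
At Stage II.3 the provider must meet a heightened civil standard (weight is at least 74): on (f) the weight is 92 less the opposing 15 gives net 77, ≥ 74, so (f) meets the standard.
  Stage II.3 carried; the final stage is satisfied.
Every stage carried; the provider prevails on this issue.
— Issue III —
At Stage III.1 the patient must meet a substantially-more-likely showing (weight is at least 70): on (g) the weight is 69 less the opposing 11 gives net 58, < 70, so (g) does not meet the standard; on (h) the weight is 89 less the opposing 23 gives net 66, which does not reach 70, so (h) does not meet the standard.
  The patient does not carry Stage III.1.
So the provider prevails on this issue.
Per-issue: Issue I → patient; Issue II → provider; Issue III → provider. The patient must prevail on at least one issue; overall, the patient prevails.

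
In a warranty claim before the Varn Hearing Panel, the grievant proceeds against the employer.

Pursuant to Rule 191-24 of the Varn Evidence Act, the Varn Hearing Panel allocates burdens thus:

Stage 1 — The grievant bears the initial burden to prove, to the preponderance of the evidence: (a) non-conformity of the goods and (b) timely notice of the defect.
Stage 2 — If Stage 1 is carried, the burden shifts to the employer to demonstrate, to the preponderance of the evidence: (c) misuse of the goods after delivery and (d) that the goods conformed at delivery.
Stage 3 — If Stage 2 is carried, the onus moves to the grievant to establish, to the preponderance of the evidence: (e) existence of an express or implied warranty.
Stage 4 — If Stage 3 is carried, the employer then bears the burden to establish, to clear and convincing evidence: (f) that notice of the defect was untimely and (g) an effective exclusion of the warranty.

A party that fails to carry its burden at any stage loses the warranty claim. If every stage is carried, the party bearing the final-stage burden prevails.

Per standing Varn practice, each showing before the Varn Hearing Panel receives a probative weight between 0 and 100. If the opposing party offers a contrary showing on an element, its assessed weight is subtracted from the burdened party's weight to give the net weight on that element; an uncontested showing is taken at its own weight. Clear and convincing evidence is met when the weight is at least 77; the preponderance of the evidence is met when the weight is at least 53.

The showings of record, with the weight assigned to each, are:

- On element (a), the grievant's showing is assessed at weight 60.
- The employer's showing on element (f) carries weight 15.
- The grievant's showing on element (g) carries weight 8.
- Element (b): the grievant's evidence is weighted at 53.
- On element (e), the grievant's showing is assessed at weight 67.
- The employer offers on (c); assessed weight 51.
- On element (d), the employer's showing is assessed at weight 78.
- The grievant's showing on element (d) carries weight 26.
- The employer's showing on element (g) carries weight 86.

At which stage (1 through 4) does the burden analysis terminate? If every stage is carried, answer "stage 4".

stage 2

Stage 1 (grievant, the preponderance of the evidence, weight is at least 53): (a) 60 ≥ 53 — meets; (b) 53 ≥ 53 — meets.
  The grievant carries Stage 1; the employer now bears the burden.
Stage 2 (employer, the preponderance of the evidence, weight is at least 53): (c) 51 < 53 — fails; (d) net 78−26=52 < 53 — fails.
  Not every element is met, so the employer fails to carry Stage 2.
The analysis ends at Stage 2; the grievant prevails.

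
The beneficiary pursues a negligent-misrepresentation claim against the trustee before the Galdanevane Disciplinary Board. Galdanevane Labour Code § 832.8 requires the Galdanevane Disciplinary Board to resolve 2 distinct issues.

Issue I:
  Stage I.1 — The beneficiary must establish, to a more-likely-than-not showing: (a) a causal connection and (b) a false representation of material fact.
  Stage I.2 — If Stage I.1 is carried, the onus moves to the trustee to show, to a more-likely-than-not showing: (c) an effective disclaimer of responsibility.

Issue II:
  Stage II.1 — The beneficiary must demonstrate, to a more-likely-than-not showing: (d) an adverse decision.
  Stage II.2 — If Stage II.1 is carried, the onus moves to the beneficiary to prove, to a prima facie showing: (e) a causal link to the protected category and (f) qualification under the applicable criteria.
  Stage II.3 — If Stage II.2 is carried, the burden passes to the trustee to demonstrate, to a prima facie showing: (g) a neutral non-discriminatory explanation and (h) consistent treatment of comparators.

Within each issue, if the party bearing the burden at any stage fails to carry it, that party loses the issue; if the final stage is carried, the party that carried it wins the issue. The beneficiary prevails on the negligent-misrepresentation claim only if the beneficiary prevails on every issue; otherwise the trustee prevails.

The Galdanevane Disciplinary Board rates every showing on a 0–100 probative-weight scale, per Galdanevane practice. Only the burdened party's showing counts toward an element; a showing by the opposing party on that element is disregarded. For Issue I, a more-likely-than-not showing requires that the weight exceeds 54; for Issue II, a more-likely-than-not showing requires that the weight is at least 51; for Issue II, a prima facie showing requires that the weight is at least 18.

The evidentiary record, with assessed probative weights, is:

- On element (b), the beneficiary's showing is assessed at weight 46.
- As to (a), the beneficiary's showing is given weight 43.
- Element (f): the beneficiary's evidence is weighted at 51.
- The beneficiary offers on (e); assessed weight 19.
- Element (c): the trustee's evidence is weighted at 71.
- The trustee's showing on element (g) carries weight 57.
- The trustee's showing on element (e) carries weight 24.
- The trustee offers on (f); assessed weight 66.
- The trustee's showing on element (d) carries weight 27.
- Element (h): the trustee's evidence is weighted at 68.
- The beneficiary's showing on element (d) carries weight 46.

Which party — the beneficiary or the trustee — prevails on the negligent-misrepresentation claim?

— Issue I —
At Stage I.1 the beneficiary must meet a more-likely-than-not showing (weight exceeds 54): on (a) the weight is 43, which does not exceed 54, so (a) does not meet the standard; on (b) the weight is 46, ≤ 54, so (b) does not meet the standard.
  Not every element is met, so the beneficiary fails to carry Stage I.1.
The trustee prevails on this issue.
— Issue II —
Stage II.1 — burden on beneficiary; standard: a more-likely-than-not showing (weight is at least 51).
    (d): 46 (trustee's 27 disregarded) < 51 [not met]
  The beneficiary does not carry Stage II.1.
The analysis ends at Stage II.1; the trustee prevails on this issue.
Per-issue: Issue I → trustee; Issue II → trustee. The beneficiary must prevail on every issue; overall, the trustee prevails.

trustee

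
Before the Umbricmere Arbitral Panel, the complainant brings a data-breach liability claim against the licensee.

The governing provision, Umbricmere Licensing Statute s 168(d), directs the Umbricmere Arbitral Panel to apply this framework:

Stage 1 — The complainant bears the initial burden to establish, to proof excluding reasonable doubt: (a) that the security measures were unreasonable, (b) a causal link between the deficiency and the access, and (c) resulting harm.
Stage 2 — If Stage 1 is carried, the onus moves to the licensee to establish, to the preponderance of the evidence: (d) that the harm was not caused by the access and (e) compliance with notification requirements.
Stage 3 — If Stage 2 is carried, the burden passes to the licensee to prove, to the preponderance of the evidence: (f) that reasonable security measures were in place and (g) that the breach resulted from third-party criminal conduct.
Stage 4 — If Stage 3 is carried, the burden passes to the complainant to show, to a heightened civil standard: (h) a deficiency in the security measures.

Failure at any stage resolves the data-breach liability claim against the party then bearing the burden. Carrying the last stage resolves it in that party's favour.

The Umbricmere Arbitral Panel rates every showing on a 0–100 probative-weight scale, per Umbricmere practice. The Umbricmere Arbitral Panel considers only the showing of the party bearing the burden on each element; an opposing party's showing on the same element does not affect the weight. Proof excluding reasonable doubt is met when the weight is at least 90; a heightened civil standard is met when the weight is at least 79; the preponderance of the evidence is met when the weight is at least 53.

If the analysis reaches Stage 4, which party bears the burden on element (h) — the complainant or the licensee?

Stage 4's rule assigns the burden to the complainant (to a heightened civil standard).

complainant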